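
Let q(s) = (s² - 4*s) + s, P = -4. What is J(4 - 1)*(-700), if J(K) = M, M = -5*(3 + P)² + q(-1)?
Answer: 700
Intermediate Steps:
q(s) = s² - 3*s
M = -1 (M = -5*(3 - 4)² - (-3 - 1) = -5*(-1)² - 1*(-4) = -5*1 + 4 = -5 + 4 = -1)
J(K) = -1
J(4 - 1)*(-700) = -1*(-700) = 700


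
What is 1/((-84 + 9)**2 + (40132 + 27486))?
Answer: 1/73243 ≈ 1.3653e-5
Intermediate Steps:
1/((-84 + 9)**2 + (40132 + 27486)) = 1/((-75)**2 + 67618) = 1/(5625 + 67618) = 1/73243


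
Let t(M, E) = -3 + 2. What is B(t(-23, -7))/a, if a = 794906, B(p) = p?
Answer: -1/794906 ≈ -1.2580e-6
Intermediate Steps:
t(M, E) = -1
B(t(-23, -7))/a = -1/794906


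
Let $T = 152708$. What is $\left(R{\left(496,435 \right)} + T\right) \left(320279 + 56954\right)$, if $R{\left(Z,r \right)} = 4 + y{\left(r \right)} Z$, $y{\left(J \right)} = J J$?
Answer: $35463037560696$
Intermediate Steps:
$y{\left(J \right)} = J^{2}$
$R{\left(Z,r \right)} = 4 + Z r^{2}$ ($R{\left(Z,r \right)} = 4 + r^{2} Z = 4 + Z r^{2}$)
$\left(R{\left(496,435 \right)} + T\right) \left(320279 + 56954\right) = \left(\left(4 + 496 \cdot 435^{2}\right) + 152708\right) \left(320279 + 56954\right) = \left(\left(4 + 496 \cdot 189225\right) + 152708\right) 377233 = \left(\left(4 + 93855600\right) + 152708\right) 377233 = \left(93855604 + 152708\right) 377233 = 94008312 \cdot 377233 = 35463037560696$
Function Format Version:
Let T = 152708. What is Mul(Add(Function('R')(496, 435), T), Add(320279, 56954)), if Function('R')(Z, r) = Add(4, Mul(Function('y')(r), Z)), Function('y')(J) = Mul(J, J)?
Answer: 35463037560696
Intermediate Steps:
Function('y')(J) = Pow(J, 2)
Function('R')(Z, r) = Add(4, Mul(Z, Pow(r, 2))) (Function('R')(Z, r) = Add(4, Mul(Pow(r, 2), Z)) = Add(4, Mul(Z, Pow(r, 2))))
Mul(Add(Function('R')(496, 435), T), Add(320279, 56954)) = Mul(Add(Add(4, Mul(496, Pow(435, 2))), 152708), Add(320279, 56954)) = Mul(Add(Add(4, Mul(496, 189225)), 152708), 377233) = Mul(Add(Add(4, 93855600), 152708), 377233) = Mul(Add(93855604, 152708), 377233) = Mul(94008312, 377233) = 35463037560696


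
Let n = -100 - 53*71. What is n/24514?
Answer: -3863/24514 ≈ -0.15758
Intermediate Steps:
n = -3863 (n = -100 - 3763 = -3863)
n/24514 = -3863/24514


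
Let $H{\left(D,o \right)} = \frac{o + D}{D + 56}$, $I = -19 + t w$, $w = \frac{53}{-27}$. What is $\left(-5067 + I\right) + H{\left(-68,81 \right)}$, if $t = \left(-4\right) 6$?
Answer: $- \frac{181439}{36} \approx -5040.0$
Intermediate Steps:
$t = -24$
$w = - \frac{53}{27}$ ($w = 53 \left(- \frac{1}{27}\right) = - \frac{53}{27} \approx -1.963$)
$I = \frac{253}{9}$ ($I = -19 - - \frac{424}{9} = -19 + \frac{424}{9} = \frac{253}{9} \approx 28.111$)
$H{\left(D,o \right)} = \frac{D + o}{56 + D}$
$\left(-5067 + I\right) + H{\left(-68,81 \right)} = \left(-5067 + \frac{253}{9}\right) + \frac{-68 + 81}{56 - 68} = - \frac{45350}{9} + \frac{1}{-12} \cdot 13 = - \frac{45350}{9} - \frac{13}{12} = - \frac{181439}{36}$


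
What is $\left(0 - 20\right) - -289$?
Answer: $269$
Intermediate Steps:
$\left(0 - 20\right) - -289 = \left(0 + \left(-33 + 13\right)\right) + 289 = \left(0 - 20\right) + 289 = -20 + 289 = 269$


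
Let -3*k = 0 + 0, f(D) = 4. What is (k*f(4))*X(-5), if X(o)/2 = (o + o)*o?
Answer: 0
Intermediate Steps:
X(o) = 4*o**2 (X(o) = 2*((o + o)*o) = 2*((2*o)*o) = 2*(2*o**2) = 4*o**2)
k = 0 (k = -(0 + 0)/3 = -1/3*0 = 0)
(k*f(4))*X(-5) = (0*4)*(4*(-5)**2) = 0*(4*25) = 0*100 = 0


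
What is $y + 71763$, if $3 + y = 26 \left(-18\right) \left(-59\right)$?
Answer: $99372$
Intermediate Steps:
$y = 27609$ ($y = -3 + 26 \left(-18\right) \left(-59\right) = -3 - -27612 = -3 + 27612 = 27609$)
$y + 71763 = 27609 + 71763 = 99372$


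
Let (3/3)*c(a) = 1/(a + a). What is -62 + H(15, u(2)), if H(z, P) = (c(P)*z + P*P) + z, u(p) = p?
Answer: -157/4 ≈ -39.250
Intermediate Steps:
c(a) = 1/(2*a) (c(a) = 1/(a + a) = 1/(2*a))
H(z, P) = z + P² + z/(2*P) (H(z, P) = ((1/(2*P))*z + P*P) + z = (z/(2*P) + P²) + z = (P² + z/(2*P)) + z = z + P² + z/(2*P))
-62 + H(15, u(2)) = -62 + (15 + 2² + (½)*15/2) = -62 + (15 + 4 + (½)*15*(½)) = -62 + (15 + 4 + 15/4) = -62 + 91/4 = -157/4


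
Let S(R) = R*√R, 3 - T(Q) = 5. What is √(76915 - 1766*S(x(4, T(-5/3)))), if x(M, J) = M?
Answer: √62787 ≈ 250.57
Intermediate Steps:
T(Q) = -2 (T(Q) = 3 - 1*5 = 3 - 5 = -2)
S(R) = R^(3/2)
√(76915 - 1766*S(x(4, T(-5/3)))) = √(76915 - 1766*4^(3/2)) = √(76915 - 1766*8) = √(76915 - 14128) = √62787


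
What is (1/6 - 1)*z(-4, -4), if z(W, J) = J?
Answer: 10/3 ≈ 3.3333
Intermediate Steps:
(1/6 - 1)*z(-4, -4) = (1/6 - 1)*(-4) = (⅙ - 1)*(-4) = -⅚*(-4) = 10/3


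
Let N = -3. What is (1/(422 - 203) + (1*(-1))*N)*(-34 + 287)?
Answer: 166474/219 ≈ 760.16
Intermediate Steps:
(1/(422 - 203) + (1*(-1))*N)*(-34 + 287) = (1/(422 - 203) + (1*(-1))*(-3))*(-34 + 287) = (1/219 - 1*(-3))*253 = (1/219 + 3)*253 = (658/219)*253 = 166474/219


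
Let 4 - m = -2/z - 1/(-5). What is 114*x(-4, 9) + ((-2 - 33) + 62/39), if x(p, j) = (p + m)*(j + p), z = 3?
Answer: 9071/39 ≈ 232.59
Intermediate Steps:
m = 67/15 (m = 4 - (-2/3 - 1/(-5)) = 4 - (-2*⅓ - 1*(-⅕)) = 4 - (-⅔ + ⅕) = 4 - 1*(-7/15) = 4 + 7/15 = 67/15 ≈ 4.4667)
x(p, j) = (67/15 + p)*(j + p) (x(p, j) = (p + 67/15)*(j + p) = (67/15 + p)*(j + p))
114*x(-4, 9) + ((-2 - 33) + 62/39) = 114*((-4)² + (67/15)*9 + (67/15)*(-4) + 9*(-4)) + ((-2 - 33) + 62/39) = 114*(16 + 201/5 - 268/15 - 36) + (-35 + 62*(1/39)) = 114*(7/3) + (-35 + 62/39) = 266 - 1303/39 = 9071/39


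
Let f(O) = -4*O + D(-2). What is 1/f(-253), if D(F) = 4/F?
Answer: 1/1010 ≈ 0.00099010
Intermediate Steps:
f(O) = -2 - 4*O (f(O) = -4*O + 4/(-2) = -4*O + 4*(-½) = -4*O - 2 = -2 - 4*O)
1/f(-253) = 1/(-2 - 4*(-253)) = 1/(-2 + 1012) = 1/1010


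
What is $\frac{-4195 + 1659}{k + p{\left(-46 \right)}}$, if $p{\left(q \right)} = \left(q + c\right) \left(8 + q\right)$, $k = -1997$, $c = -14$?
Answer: $- \frac{2536}{283} \approx -8.9611$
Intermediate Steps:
$p{\left(q \right)} = \left(-14 + q\right) \left(8 + q\right)$ ($p{\left(q \right)} = \left(q - 14\right) \left(8 + q\right) = \left(-14 + q\right) \left(8 + q\right)$)
$\frac{-4195 + 1659}{k + p{\left(-46 \right)}} = \frac{-4195 + 1659}{-1997 - \left(-164 - 2116\right)} = - \frac{2536}{-1997 + \left(-112 + 2116 + 276\right)} = - \frac{2536}{-1997 + 2280} = - \frac{2536}{283}$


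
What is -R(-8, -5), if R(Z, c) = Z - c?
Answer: 3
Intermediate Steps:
-R(-8, -5) = -(-8 - 1*(-5)) = -(-8 + 5) = -1*(-3) = 3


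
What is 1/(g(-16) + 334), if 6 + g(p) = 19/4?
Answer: 4/1331 ≈ 0.0030053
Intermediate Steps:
g(p) = -5/4 (g(p) = -6 + 19/4 = -5/4)
1/(g(-16) + 334) = 1/(-5/4 + 334) = 1/(1331/4) = 4/1331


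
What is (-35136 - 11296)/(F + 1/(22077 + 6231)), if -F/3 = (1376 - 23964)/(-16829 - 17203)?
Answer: 465953756352/19981555 ≈ 23319.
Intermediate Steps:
F = -5647/2836 (F = -3*(1376 - 23964)/(-16829 - 17203) = -(-67764)/(-34032) = -(-67764)*(-1)/34032 = -3*5647/8508 = -5647/2836 ≈ -1.9912)
(-35136 - 11296)/(F + 1/(22077 + 6231)) = (-35136 - 11296)/(-5647/2836 + 1/(22077 + 6231)) = -46432/(-5647/2836 + 1/28308) = -46432/(-19981555/10035186) = -46432*(-10035186/19981555) = 465953756352/19981555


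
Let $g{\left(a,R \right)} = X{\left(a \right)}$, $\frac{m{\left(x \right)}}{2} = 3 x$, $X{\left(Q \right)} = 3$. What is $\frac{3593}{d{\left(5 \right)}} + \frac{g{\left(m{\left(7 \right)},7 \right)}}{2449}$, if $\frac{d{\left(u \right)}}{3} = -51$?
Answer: $- \frac{8798798}{374697} \approx -23.482$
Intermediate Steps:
$d{\left(u \right)} = -153$ ($d{\left(u \right)} = 3 \left(-51\right) = -153$)
$m{\left(x \right)} = 6 x$ ($m{\left(x \right)} = 2 \cdot 3 x = 6 x$)
$g{\left(a,R \right)} = 3$
$\frac{3593}{d{\left(5 \right)}} + \frac{g{\left(m{\left(7 \right)},7 \right)}}{2449} = \frac{3593}{-153} + \frac{3}{2449} = 3593 \left(- \frac{1}{153}\right) + 3 \cdot \frac{1}{2449} = - \frac{3593}{153} + \frac{3}{2449} = - \frac{8798798}{374697}$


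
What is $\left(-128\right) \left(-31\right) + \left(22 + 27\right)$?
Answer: $4017$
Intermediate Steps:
$\left(-128\right) \left(-31\right) + \left(22 + 27\right) = 3968 + 49 = 4017$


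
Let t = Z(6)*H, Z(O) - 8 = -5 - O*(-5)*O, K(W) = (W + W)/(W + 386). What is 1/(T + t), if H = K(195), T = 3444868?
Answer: 581/2001539678 ≈ 2.9028e-7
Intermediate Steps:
K(W) = 2*W/(386 + W) (K(W) = (2*W)/(386 + W) = 2*W/(386 + W))
H = 390/581 (H = 2*195/(386 + 195) = 2*195/581 = 2*195*(1/581) = 390/581 ≈ 0.67126)
Z(O) = 3 + 5*O**2 (Z(O) = 8 + (-5 - O*(-5)*O) = 8 + (-5 - (-5*O)*O) = 8 + (-5 - (-5)*O**2) = 8 + (-5 + 5*O**2) = 3 + 5*O**2)
t = 71370/581 (t = (3 + 5*6**2)*(390/581) = (3 + 5*36)*(390/581) = (3 + 180)*(390/581) = 183*(390/581) = 71370/581 ≈ 122.84)
1/(T + t) = 1/(3444868 + 71370/581) = 1/(2001539678/581) = 581/2001539678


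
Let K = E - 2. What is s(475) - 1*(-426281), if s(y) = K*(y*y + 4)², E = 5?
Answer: 152725763204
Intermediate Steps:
K = 3 (K = 5 - 2 = 3)
s(y) = 3*(4 + y²)² (s(y) = 3*(y*y + 4)² = 3*(y² + 4)² = 3*(4 + y²)²)
s(475) - 1*(-426281) = 3*(4 + 475²)² - 1*(-426281) = 3*(4 + 225625)² + 426281 = 3*225629² + 426281 = 3*50908445641 + 426281 = 152725336923 + 426281 = 152725763204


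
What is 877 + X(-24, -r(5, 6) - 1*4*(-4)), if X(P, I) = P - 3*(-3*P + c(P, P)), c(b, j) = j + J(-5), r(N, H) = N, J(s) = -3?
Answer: 718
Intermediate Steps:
c(b, j) = -3 + j (c(b, j) = j - 3 = -3 + j)
X(P, I) = 9 + 7*P (X(P, I) = P - 3*(-3*P + (-3 + P)) = P - 3*(-3 - 2*P) = P + (9 + 6*P) = 9 + 7*P)
877 + X(-24, -r(5, 6) - 1*4*(-4)) = 877 + (9 + 7*(-24)) = 877 + (9 - 168) = 877 - 159 = 718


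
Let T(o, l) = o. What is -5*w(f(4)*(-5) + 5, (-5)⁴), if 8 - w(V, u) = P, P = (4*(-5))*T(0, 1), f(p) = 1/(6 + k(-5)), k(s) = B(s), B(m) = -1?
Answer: -40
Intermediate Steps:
k(s) = -1
f(p) = ⅕ (f(p) = 1/(6 - 1) = 1/5 = ⅕)
P = 0 (P = (4*(-5))*0 = -20*0 = 0)
w(V, u) = 8 (w(V, u) = 8 - 1*0 = 8 + 0 = 8)
-5*w(f(4)*(-5) + 5, (-5)⁴) = -5*8 = -40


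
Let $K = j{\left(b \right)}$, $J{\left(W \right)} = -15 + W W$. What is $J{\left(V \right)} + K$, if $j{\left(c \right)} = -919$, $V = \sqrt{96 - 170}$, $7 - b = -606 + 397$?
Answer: $-1008$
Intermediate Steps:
$b = 216$ ($b = 7 - \left(-606 + 397\right) = 7 - -209 = 7 + 209 = 216$)
$V = i \sqrt{74}$ ($V = \sqrt{-74} = i \sqrt{74} \approx 8.6023 i$)
$J{\left(W \right)} = -15 + W^{2}$
$K = -919$
$J{\left(V \right)} + K = \left(-15 + \left(i \sqrt{74}\right)^{2}\right) - 919 = \left(-15 - 74\right) - 919 = -89 - 919 = -1008$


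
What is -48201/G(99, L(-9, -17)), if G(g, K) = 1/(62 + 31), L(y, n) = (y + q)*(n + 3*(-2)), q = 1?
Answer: -4482693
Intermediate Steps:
L(y, n) = (1 + y)*(-6 + n) (L(y, n) = (y + 1)*(n + 3*(-2)) = (1 + y)*(n - 6) = (1 + y)*(-6 + n))
G(g, K) = 1/93
-48201/G(99, L(-9, -17)) = -48201/1/93 = -48201*93 = -4482693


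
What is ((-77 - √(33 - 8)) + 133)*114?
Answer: 5814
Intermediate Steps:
((-77 - √(33 - 8)) + 133)*114 = ((-77 - √25) + 133)*114 = ((-77 - 1*5) + 133)*114 = ((-77 - 5) + 133)*114 = (-82 + 133)*114 = 51*114 = 5814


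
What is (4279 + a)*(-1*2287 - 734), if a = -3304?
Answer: -2945475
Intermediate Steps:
(4279 + a)*(-1*2287 - 734) = (4279 - 3304)*(-1*2287 - 734) = 975*(-2287 - 734) = 975*(-3021) = -2945475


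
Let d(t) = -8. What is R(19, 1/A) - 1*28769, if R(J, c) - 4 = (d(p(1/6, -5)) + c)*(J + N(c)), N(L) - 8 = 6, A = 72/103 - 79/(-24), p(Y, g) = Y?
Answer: -286289509/9865 ≈ -29021.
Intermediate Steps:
A = 9865/2472 (A = 72*(1/103) - 79*(-1/24) = 72/103 + 79/24 = 9865/2472 ≈ 3.9907)
N(L) = 14 (N(L) = 8 + 6 = 14)
R(J, c) = 4 + (-8 + c)*(14 + J) (R(J, c) = 4 + (-8 + c)*(J + 14) = 4 + (-8 + c)*(14 + J))
R(19, 1/A) - 1*28769 = (-108 - 8*19 + 14/(9865/2472) + 19/(9865/2472)) - 1*28769 = (-108 - 152 + 14*(2472/9865) + 19*(2472/9865)) - 28769 = (-108 - 152 + 34608/9865 + 46968/9865) - 28769 = -2483324/9865 - 28769 = -286289509/9865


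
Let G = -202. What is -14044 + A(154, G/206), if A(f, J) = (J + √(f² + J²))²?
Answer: 102630650/10609 - 202*√251613245/10609 ≈ 9371.9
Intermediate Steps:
A(f, J) = (J + √(J² + f²))²
-14044 + A(154, G/206) = -14044 + (-202/206 + √((-202/206)² + 154²))² = -14044 + (-202*1/206 + √((-202*1/206)² + 23716))² = -14044 + (-101/103 + √((-101/103)² + 23716))² = -14044 + (-101/103 + √(10201/10609 + 23716))² = -14044 + (-101/103 + √(251613245/10609))² = -14044 + (-101/103 + √251613245/103)²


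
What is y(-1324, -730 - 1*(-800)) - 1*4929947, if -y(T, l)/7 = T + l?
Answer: -4921169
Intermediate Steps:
y(T, l) = -7*T - 7*l (y(T, l) = -7*(T + l) = -7*T - 7*l)
y(-1324, -730 - 1*(-800)) - 1*4929947 = (-7*(-1324) - 7*(-730 - 1*(-800))) - 1*4929947 = (9268 - 7*(-730 + 800)) - 4929947 = (9268 - 7*70) - 4929947 = (9268 - 490) - 4929947 = 8778 - 4929947 = -4921169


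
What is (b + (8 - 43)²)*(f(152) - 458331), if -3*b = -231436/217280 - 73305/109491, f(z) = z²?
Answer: -3172451909266729921/5947551120 ≈ -5.3340e+8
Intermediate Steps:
b = 3438989123/5947551120 (b = -(-231436/217280 - 73305/109491)/3 = -(-231436*1/217280 - 73305*1/109491)/3 = -(-57859/54320 - 24435/36497)/3 = -⅓*(-3438989123/1982517040) = 3438989123/5947551120 ≈ 0.57822)
(b + (8 - 43)²)*(f(152) - 458331) = (3438989123/5947551120 + (8 - 43)²)*(152² - 458331) = (3438989123/5947551120 + (-35)²)*(23104 - 458331) = (3438989123/5947551120 + 1225)*(-435227) = (7289189111123/5947551120)*(-435227) = -3172451909266729921/5947551120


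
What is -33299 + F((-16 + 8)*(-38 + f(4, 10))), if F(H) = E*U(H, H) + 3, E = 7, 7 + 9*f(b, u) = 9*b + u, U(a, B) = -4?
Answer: -33324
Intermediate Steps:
f(b, u) = -7/9 + b + u/9 (f(b, u) = -7/9 + (9*b + u)/9 = -7/9 + (u + 9*b)/9 = -7/9 + (b + u/9) = -7/9 + b + u/9)
F(H) = -25 (F(H) = 7*(-4) + 3 = -28 + 3 = -25)
-33299 + F((-16 + 8)*(-38 + f(4, 10))) = -33299 - 25 = -33324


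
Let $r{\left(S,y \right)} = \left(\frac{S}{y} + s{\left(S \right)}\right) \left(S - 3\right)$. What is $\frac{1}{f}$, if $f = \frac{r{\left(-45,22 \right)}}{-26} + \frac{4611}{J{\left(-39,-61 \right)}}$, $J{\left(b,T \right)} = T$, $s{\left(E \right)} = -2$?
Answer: $- \frac{8723}{724521} \approx -0.01204$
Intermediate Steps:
$r{\left(S,y \right)} = \left(-3 + S\right) \left(-2 + \frac{S}{y}\right)$ ($r{\left(S,y \right)} = \left(\frac{S}{y} - 2\right) \left(S - 3\right) = \left(-2 + \frac{S}{y}\right) \left(-3 + S\right) = \left(-3 + S\right) \left(-2 + \frac{S}{y}\right)$)
$f = - \frac{724521}{8723}$ ($f = \frac{\frac{1}{22} \left(\left(-45\right)^{2} - -135 - 44 \left(-3 - 45\right)\right)}{-26} + \frac{4611}{-61} = \frac{2025 + 135 - 44 \left(-48\right)}{22} \left(- \frac{1}{26}\right) + 4611 \left(- \frac{1}{61}\right) = \frac{2025 + 135 + 2112}{22} \left(- \frac{1}{26}\right) - \frac{4611}{61} = \frac{1}{22} \cdot 4272 \left(- \frac{1}{26}\right) - \frac{4611}{61} = \frac{2136}{11} \left(- \frac{1}{26}\right) - \frac{4611}{61} = - \frac{1068}{143} - \frac{4611}{61} = - \frac{724521}{8723} \approx -83.059$)
$\frac{1}{f} = \frac{1}{- \frac{724521}{8723}} = - \frac{8723}{724521}$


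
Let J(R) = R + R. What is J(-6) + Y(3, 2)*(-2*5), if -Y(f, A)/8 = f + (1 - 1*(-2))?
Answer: 468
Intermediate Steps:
Y(f, A) = -24 - 8*f (Y(f, A) = -8*(f + (1 - 1*(-2))) = -8*(f + (1 + 2)) = -8*(f + 3) = -8*(3 + f) = -24 - 8*f)
J(R) = 2*R
J(-6) + Y(3, 2)*(-2*5) = 2*(-6) + (-24 - 8*3)*(-2*5) = -12 + (-24 - 24)*(-10) = -12 - 48*(-10) = -12 + 480 = 468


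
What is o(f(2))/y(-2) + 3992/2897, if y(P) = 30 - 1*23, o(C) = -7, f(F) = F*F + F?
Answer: 1095/2897 ≈ 0.37798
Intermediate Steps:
f(F) = F + F² (f(F) = F² + F = F + F²)
y(P) = 7 (y(P) = 30 - 23 = 7)
o(f(2))/y(-2) + 3992/2897 = -7/7 + 3992/2897 = -7*⅐ + 3992*(1/2897) = -1 + 3992/2897 = 1095/2897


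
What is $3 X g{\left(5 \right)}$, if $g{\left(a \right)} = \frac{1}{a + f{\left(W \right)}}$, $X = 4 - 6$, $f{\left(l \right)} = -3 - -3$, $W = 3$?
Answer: $- \frac{6}{5} \approx -1.2$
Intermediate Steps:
$f{\left(l \right)} = 0$ ($f{\left(l \right)} = -3 + 3 = 0$)
$X = -2$
$g{\left(a \right)} = \frac{1}{a}$ ($g{\left(a \right)} = \frac{1}{a + 0} = \frac{1}{a}$)
$3 X g{\left(5 \right)} = \frac{3 \left(-2\right)}{5} = \left(-6\right) \frac{1}{5} = - \frac{6}{5}$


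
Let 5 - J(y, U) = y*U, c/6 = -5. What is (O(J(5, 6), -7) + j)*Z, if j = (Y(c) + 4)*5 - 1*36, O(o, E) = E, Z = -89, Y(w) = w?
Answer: 15397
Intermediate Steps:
c = -30 (c = 6*(-5) = -30)
J(y, U) = 5 - U*y (J(y, U) = 5 - y*U = 5 - U*y)
j = -166 (j = (-30 + 4)*5 - 1*36 = -26*5 - 36 = -130 - 36 = -166)
(O(J(5, 6), -7) + j)*Z = (-7 - 166)*(-89) = -173*(-89) = 15397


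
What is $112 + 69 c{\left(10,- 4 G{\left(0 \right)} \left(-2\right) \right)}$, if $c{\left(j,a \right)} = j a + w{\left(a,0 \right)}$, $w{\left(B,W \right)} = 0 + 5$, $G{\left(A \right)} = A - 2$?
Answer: $-10583$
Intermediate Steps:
$G{\left(A \right)} = -2 + A$
$w{\left(B,W \right)} = 5$
$c{\left(j,a \right)} = 5 + a j$ ($c{\left(j,a \right)} = j a + 5 = a j + 5 = 5 + a j$)
$112 + 69 c{\left(10,- 4 G{\left(0 \right)} \left(-2\right) \right)} = 112 + 69 \left(5 + - 4 \left(-2 + 0\right) \left(-2\right) 10\right) = 112 + 69 \left(5 + \left(-4\right) \left(-2\right) \left(-2\right) 10\right) = 112 + 69 \left(5 + 8 \left(-2\right) 10\right) = 112 + 69 \left(5 - 160\right) = 112 + 69 \left(-155\right) = 112 - 10695 = -10583$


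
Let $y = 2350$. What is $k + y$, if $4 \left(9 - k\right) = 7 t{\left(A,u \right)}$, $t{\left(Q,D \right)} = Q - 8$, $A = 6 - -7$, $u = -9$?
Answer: $\frac{9401}{4} \approx 2350.3$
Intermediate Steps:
$A = 13$ ($A = 6 + 7 = 13$)
$t{\left(Q,D \right)} = -8 + Q$ ($t{\left(Q,D \right)} = Q - 8 = -8 + Q$)
$k = \frac{1}{4}$ ($k = 9 - \frac{7 \left(-8 + 13\right)}{4} = 9 - \frac{7 \cdot 5}{4} = 9 - \frac{35}{4} = \frac{1}{4} \approx 0.25$)
$k + y = \frac{1}{4} + 2350 = \frac{9401}{4}$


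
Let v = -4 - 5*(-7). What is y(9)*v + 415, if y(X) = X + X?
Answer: 973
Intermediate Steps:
v = 31 (v = -4 + 35 = 31)
y(X) = 2*X
y(9)*v + 415 = (2*9)*31 + 415 = 18*31 + 415 = 558 + 415 = 973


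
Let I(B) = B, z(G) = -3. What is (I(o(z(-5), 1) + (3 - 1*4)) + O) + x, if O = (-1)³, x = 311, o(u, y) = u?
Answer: 306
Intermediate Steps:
O = -1
(I(o(z(-5), 1) + (3 - 1*4)) + O) + x = ((-3 + (3 - 1*4)) - 1) + 311 = ((-3 + (3 - 4)) - 1) + 311 = ((-3 - 1) - 1) + 311 = (-4 - 1) + 311 = -5 + 311 = 306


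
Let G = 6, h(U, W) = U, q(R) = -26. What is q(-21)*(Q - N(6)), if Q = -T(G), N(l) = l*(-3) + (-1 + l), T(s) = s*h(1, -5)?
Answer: -182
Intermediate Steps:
T(s) = s (T(s) = s*1 = s)
N(l) = -1 - 2*l (N(l) = -3*l + (-1 + l) = -1 - 2*l)
Q = -6 (Q = -1*6 = -6)
q(-21)*(Q - N(6)) = -26*(-6 - (-1 - 2*6)) = -26*(-6 - (-1 - 12)) = -26*(-6 - 1*(-13)) = -26*(-6 + 13) = -26*7 = -182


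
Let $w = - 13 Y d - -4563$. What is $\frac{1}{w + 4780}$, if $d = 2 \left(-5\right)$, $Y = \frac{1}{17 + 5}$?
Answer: $\frac{11}{102838} \approx 0.00010696$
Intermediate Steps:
$Y = \frac{1}{22} \approx 0.045455$
$d = -10$
$w = \frac{50258}{11}$ ($w = \left(-13\right) \frac{1}{22} \left(-10\right) - -4563 = \left(- \frac{13}{22}\right) \left(-10\right) + 4563 = \frac{65}{11} + 4563 = \frac{50258}{11} \approx 4568.9$)
$\frac{1}{w + 4780} = \frac{1}{\frac{50258}{11} + 4780} = \frac{1}{\frac{102838}{11}} = \frac{11}{102838}$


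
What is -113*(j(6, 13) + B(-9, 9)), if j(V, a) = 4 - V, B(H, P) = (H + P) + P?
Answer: -791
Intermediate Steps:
B(H, P) = H + 2*P
-113*(j(6, 13) + B(-9, 9)) = -113*((4 - 1*6) + (-9 + 2*9)) = -113*((4 - 6) + (-9 + 18)) = -113*(-2 + 9) = -113*7 = -791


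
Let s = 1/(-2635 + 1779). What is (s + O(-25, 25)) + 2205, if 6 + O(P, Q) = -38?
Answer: 1849815/856 ≈ 2161.0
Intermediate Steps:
s = -1/856 (s = 1/(-856) = -1/856 ≈ -0.0011682)
O(P, Q) = -44 (O(P, Q) = -6 - 38 = -44)
(s + O(-25, 25)) + 2205 = (-1/856 - 44) + 2205 = -37665/856 + 2205 = 1849815/856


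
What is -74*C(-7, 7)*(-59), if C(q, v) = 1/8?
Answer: 2183/4 ≈ 545.75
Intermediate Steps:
C(q, v) = ⅛
-74*C(-7, 7)*(-59) = -74*⅛*(-59) = -37/4*(-59) = 2183/4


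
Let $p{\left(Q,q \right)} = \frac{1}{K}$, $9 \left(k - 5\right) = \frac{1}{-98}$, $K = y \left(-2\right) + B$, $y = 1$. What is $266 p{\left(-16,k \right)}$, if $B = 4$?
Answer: $133$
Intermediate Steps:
$K = 2$ ($K = 1 \left(-2\right) + 4 = -2 + 4 = 2$)
$k = \frac{4409}{882}$ ($k = 5 + \frac{1}{9 \left(-98\right)} = 5 + \frac{1}{9} \left(- \frac{1}{98}\right) = 5 - \frac{1}{882} = \frac{4409}{882} \approx 4.9989$)
$p{\left(Q,q \right)} = \frac{1}{2}$
$266 p{\left(-16,k \right)} = 266 \cdot \frac{1}{2} = 133$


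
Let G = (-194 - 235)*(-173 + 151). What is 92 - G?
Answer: -9346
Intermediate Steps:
G = 9438 (G = -429*(-22) = 9438)
92 - G = 92 - 1*9438 = 92 - 9438 = -9346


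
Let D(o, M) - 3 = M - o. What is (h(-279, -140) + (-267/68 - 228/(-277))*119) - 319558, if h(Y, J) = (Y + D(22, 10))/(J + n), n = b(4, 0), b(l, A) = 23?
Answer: -4608197381/14404 ≈ -3.1993e+5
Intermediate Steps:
n = 23
D(o, M) = 3 + M - o (D(o, M) = 3 + (M - o) = 3 + M - o)
h(Y, J) = (-9 + Y)/(23 + J) (h(Y, J) = (Y + (3 + 10 - 1*22))/(J + 23) = (Y + (3 + 10 - 22))/(23 + J) = (Y - 9)/(23 + J) = (-9 + Y)/(23 + J))
(h(-279, -140) + (-267/68 - 228/(-277))*119) - 319558 = ((-9 - 279)/(23 - 140) + (-267/68 - 228/(-277))*119) - 319558 = (-288/(-117) + (-267*1/68 - 228*(-1/277))*119) - 319558 = (-1/117*(-288) + (-267/68 + 228/277)*119) - 319558 = (32/13 - 58455/18836*119) - 319558 = (32/13 - 409185/1108) - 319558 = -5283949/14404 - 319558 = -4608197381/14404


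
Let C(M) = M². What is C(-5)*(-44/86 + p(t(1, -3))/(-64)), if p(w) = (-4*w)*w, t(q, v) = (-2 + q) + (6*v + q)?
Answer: 84875/172 ≈ 493.46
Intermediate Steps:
t(q, v) = -2 + 2*q + 6*v (t(q, v) = (-2 + q) + (q + 6*v) = -2 + 2*q + 6*v)
p(w) = -4*w²
C(-5)*(-44/86 + p(t(1, -3))/(-64)) = (-5)²*(-44/86 - 4*(-2 + 2*1 + 6*(-3))²/(-64)) = 25*(-44*1/86 - 4*(-2 + 2 - 18)²*(-1/64)) = 25*(-22/43 - 4*(-18)²*(-1/64)) = 25*(-22/43 - 4*324*(-1/64)) = 25*(-22/43 - 1296*(-1/64)) = 25*(-22/43 + 81/4) = 25*(3395/172) = 84875/172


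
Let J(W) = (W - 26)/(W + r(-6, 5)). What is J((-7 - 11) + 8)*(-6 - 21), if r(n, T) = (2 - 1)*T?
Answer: -972/5 ≈ -194.40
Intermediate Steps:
r(n, T) = T (r(n, T) = 1*T = T)
J(W) = (-26 + W)/(5 + W) (J(W) = (W - 26)/(W + 5) = (-26 + W)/(5 + W))
J((-7 - 11) + 8)*(-6 - 21) = ((-26 + ((-7 - 11) + 8))/(5 + ((-7 - 11) + 8)))*(-6 - 21) = ((-26 + (-18 + 8))/(5 + (-18 + 8)))*(-27) = ((-26 - 10)/(5 - 10))*(-27) = (-36/(-5))*(-27) = -⅕*(-36)*(-27) = (36/5)*(-27) = -972/5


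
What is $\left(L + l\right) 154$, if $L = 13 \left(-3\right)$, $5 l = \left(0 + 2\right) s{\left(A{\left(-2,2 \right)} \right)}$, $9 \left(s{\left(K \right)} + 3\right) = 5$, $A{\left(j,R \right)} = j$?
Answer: $- \frac{277046}{45} \approx -6156.6$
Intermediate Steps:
$s{\left(K \right)} = - \frac{22}{9}$ ($s{\left(K \right)} = -3 + \frac{1}{9} \cdot 5 = -3 + \frac{5}{9} = - \frac{22}{9}$)
$l = - \frac{44}{45}$ ($l = \frac{\left(0 + 2\right) \left(- \frac{22}{9}\right)}{5} = \frac{2 \left(- \frac{22}{9}\right)}{5} = \frac{1}{5} \left(- \frac{44}{9}\right) = - \frac{44}{45} \approx -0.97778$)
$L = -39$
$\left(L + l\right) 154 = \left(-39 - \frac{44}{45}\right) 154 = \left(- \frac{1799}{45}\right) 154 = - \frac{277046}{45}$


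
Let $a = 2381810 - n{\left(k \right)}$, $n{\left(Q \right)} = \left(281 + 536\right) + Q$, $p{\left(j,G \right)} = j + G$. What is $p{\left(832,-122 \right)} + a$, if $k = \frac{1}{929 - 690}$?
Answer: $\frac{569227016}{239} \approx 2.3817 \cdot 10^{6}$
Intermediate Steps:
$p{\left(j,G \right)} = G + j$
$k = \frac{1}{239} \approx 0.0041841$
$n{\left(Q \right)} = 817 + Q$
$a = \frac{569057326}{239}$ ($a = 2381810 - \left(817 + \frac{1}{239}\right) = 2381810 - \frac{195264}{239} = \frac{569057326}{239} \approx 2.381 \cdot 10^{6}$)
$p{\left(832,-122 \right)} + a = \left(-122 + 832\right) + \frac{569057326}{239} = 710 + \frac{569057326}{239} = \frac{569227016}{239}$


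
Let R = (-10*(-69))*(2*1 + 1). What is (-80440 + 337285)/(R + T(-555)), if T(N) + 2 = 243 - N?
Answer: 256845/2866 ≈ 89.618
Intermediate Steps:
T(N) = 241 - N (T(N) = -2 + (243 - N) = 241 - N)
R = 2070 (R = 690*(2 + 1) = 690*3 = 2070)
(-80440 + 337285)/(R + T(-555)) = (-80440 + 337285)/(2070 + (241 - 1*(-555))) = 256845/(2070 + (241 + 555)) = 256845/(2070 + 796) = 256845/2866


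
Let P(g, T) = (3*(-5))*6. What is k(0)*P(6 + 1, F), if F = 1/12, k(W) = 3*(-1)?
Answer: 270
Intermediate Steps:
k(W) = -3
F = 1/12 (F = 1*(1/12) = 1/12 ≈ 0.083333)
P(g, T) = -90 (P(g, T) = -15*6 = -90)
k(0)*P(6 + 1, F) = -3*(-90) = 270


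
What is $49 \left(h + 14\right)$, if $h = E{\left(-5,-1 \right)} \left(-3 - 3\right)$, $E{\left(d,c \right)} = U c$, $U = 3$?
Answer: $1568$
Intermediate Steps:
$E{\left(d,c \right)} = 3 c$
$h = 18$ ($h = 3 \left(-1\right) \left(-3 - 3\right) = \left(-3\right) \left(-6\right) = 18$)
$49 \left(h + 14\right) = 49 \left(18 + 14\right) = 49 \cdot 32 = 1568$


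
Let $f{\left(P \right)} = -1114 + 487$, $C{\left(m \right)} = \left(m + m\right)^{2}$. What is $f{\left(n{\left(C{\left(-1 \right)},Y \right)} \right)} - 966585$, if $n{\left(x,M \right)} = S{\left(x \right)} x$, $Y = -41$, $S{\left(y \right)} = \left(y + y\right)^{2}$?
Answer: $-967212$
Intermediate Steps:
$S{\left(y \right)} = 4 y^{2}$ ($S{\left(y \right)} = \left(2 y\right)^{2} = 4 y^{2}$)
$C{\left(m \right)} = 4 m^{2}$ ($C{\left(m \right)} = \left(2 m\right)^{2} = 4 m^{2}$)
$n{\left(x,M \right)} = 4 x^{3}$ ($n{\left(x,M \right)} = 4 x^{2} x = 4 x^{3}$)
$f{\left(P \right)} = -627$
$f{\left(n{\left(C{\left(-1 \right)},Y \right)} \right)} - 966585 = -627 - 966585 = -967212$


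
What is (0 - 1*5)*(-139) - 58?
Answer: 637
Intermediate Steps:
(0 - 1*5)*(-139) - 58 = (0 - 5)*(-139) - 58 = -5*(-139) - 58 = 695 - 58 = 637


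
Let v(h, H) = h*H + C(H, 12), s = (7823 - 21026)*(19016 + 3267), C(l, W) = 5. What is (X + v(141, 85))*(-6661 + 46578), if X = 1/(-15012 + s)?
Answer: 140813897904896713/294217461 ≈ 4.7860e+8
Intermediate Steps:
s = -294202449 (s = -13203*22283 = -294202449)
X = -1/294217461 (X = 1/(-15012 - 294202449) = 1/(-294217461) = -1/294217461 ≈ -3.3988e-9)
v(h, H) = 5 + H*h (v(h, H) = h*H + 5 = H*h + 5 = 5 + H*h)
(X + v(141, 85))*(-6661 + 46578) = (-1/294217461 + (5 + 85*141))*(-6661 + 46578) = (-1/294217461 + (5 + 11985))*39917 = (-1/294217461 + 11990)*39917 = (3527667357389/294217461)*39917 = 140813897904896713/294217461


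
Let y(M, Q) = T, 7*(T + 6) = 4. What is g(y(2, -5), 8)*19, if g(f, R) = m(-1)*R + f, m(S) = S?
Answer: -1786/7 ≈ -255.14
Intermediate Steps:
T = -38/7 (T = -6 + (1/7)*4 = -6 + 4/7 = -38/7 ≈ -5.4286)
y(M, Q) = -38/7
g(f, R) = f - R (g(f, R) = -R + f = f - R)
g(y(2, -5), 8)*19 = (-38/7 - 1*8)*19 = (-38/7 - 8)*19 = -94/7*19 = -1786/7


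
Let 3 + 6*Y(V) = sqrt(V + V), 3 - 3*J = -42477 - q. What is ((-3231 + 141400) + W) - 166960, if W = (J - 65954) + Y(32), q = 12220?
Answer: -459065/6 ≈ -76511.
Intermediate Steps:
J = 54700/3 (J = 1 - (-42477 - 1*12220)/3 = 1 - (-42477 - 12220)/3 = 1 - 1/3*(-54697) = 1 + 54697/3 = 54700/3 ≈ 18233.)
Y(V) = -1/2 + sqrt(2)*sqrt(V)/6 (Y(V) = -1/2 + sqrt(V + V)/6 = -1/2 + sqrt(2*V)/6 = -1/2 + (sqrt(2)*sqrt(V))/6 = -1/2 + sqrt(2)*sqrt(V)/6)
W = -286319/6 (W = (54700/3 - 65954) + (-1/2 + sqrt(2)*sqrt(32)/6) = -143162/3 + (-1/2 + sqrt(2)*(4*sqrt(2))/6) = -143162/3 + (-1/2 + 4/3) = -143162/3 + 5/6 = -286319/6 ≈ -47720.)
((-3231 + 141400) + W) - 166960 = ((-3231 + 141400) - 286319/6) - 166960 = (138169 - 286319/6) - 166960 = 542695/6 - 166960 = -459065/6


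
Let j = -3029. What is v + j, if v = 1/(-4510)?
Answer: -13660791/4510 ≈ -3029.0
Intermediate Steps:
v = -1/4510 ≈ -0.00022173
v + j = -1/4510 - 3029 = -13660791/4510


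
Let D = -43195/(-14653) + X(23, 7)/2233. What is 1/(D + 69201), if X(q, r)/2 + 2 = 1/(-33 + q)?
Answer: 23371535/1617402445601 ≈ 1.4450e-5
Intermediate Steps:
X(q, r) = -4 + 2/(-33 + q)
D = 68852066/23371535 (D = -43195/(-14653) + (2*(67 - 2*23)/(-33 + 23))/2233 = -43195*(-1/14653) + (2*(67 - 46)/(-10))*(1/2233) = 43195/14653 + (2*(-⅒)*21)*(1/2233) = 43195/14653 - 21/5*1/2233 = 43195/14653 - 3/1595 = 68852066/23371535 ≈ 2.9460)
1/(D + 69201) = 1/(68852066/23371535 + 69201) = 1/(1617402445601/23371535) = 23371535/1617402445601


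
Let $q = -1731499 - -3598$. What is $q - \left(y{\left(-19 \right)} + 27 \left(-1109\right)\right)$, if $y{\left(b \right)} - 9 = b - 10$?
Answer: $-1697938$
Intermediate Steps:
$y{\left(b \right)} = -1 + b$ ($y{\left(b \right)} = 9 + \left(b - 10\right) = 9 + \left(-10 + b\right) = -1 + b$)
$q = -1727901$ ($q = -1731499 + 3598 = -1727901$)
$q - \left(y{\left(-19 \right)} + 27 \left(-1109\right)\right) = -1727901 - \left(\left(-1 - 19\right) + 27 \left(-1109\right)\right) = -1727901 - \left(-20 - 29943\right) = -1727901 - -29963 = -1727901 + 29963 = -1697938$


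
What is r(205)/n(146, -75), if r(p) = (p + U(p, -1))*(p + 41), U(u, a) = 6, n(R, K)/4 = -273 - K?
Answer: -8651/132 ≈ -65.538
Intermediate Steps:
n(R, K) = -1092 - 4*K (n(R, K) = 4*(-273 - K) = -1092 - 4*K)
r(p) = (6 + p)*(41 + p) (r(p) = (p + 6)*(p + 41) = (6 + p)*(41 + p))
r(205)/n(146, -75) = (246 + 205**2 + 47*205)/(-1092 - 4*(-75)) = (246 + 42025 + 9635)/(-1092 + 300) = 51906/(-792) = 51906*(-1/792) = -8651/132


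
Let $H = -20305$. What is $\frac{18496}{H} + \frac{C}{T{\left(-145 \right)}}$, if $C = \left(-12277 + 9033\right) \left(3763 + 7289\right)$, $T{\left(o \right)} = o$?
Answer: $\frac{145597229584}{588845} \approx 2.4726 \cdot 10^{5}$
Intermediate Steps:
$C = -35852688$ ($C = \left(-3244\right) 11052 = -35852688$)
$\frac{18496}{H} + \frac{C}{T{\left(-145 \right)}} = \frac{18496}{-20305} - \frac{35852688}{-145} = 18496 \left(- \frac{1}{20305}\right) - - \frac{35852688}{145} = - \frac{18496}{20305} + \frac{35852688}{145} = \frac{145597229584}{588845}$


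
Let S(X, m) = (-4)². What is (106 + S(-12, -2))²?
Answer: 14884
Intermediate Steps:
S(X, m) = 16
(106 + S(-12, -2))² = (106 + 16)² = 122² = 14884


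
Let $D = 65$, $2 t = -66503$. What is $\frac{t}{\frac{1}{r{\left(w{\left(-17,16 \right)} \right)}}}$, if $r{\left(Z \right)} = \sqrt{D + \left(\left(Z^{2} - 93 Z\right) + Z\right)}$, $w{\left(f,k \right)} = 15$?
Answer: $- \frac{66503 i \sqrt{1090}}{2} \approx - 1.0978 \cdot 10^{6} i$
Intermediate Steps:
$t = - \frac{66503}{2}$ ($t = \frac{1}{2} \left(-66503\right) = - \frac{66503}{2} \approx -33252.0$)
$r{\left(Z \right)} = \sqrt{65 + Z^{2} - 92 Z}$ ($r{\left(Z \right)} = \sqrt{65 + \left(\left(Z^{2} - 93 Z\right) + Z\right)} = \sqrt{65 + \left(Z^{2} - 92 Z\right)} = \sqrt{65 + Z^{2} - 92 Z}$)
$\frac{t}{\frac{1}{r{\left(w{\left(-17,16 \right)} \right)}}} = - \frac{66503}{2 \frac{1}{\sqrt{65 + 15^{2} - 1380}}} = - \frac{66503}{2 \frac{1}{\sqrt{65 + 225 - 1380}}} = - \frac{66503}{2 \frac{1}{\sqrt{-1090}}} = - \frac{66503}{2 \frac{1}{i \sqrt{1090}}} = - \frac{66503}{2 \left(- \frac{i \sqrt{1090}}{1090}\right)} = - \frac{66503 i \sqrt{1090}}{2}$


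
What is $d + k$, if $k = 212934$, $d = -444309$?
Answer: $-231375$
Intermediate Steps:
$d + k = -444309 + 212934 = -231375$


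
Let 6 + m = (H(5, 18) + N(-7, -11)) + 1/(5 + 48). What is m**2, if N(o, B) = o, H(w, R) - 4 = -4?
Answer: 473344/2809 ≈ 168.51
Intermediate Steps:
H(w, R) = 0 (H(w, R) = 4 - 4 = 0)
m = -688/53 (m = -6 + ((0 - 7) + 1/(5 + 48)) = -6 + (-7 + 1/53) = -6 - 370/53 = -688/53 ≈ -12.981)
m**2 = (-688/53)**2 = 473344/2809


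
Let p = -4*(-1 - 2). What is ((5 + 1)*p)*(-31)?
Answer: -2232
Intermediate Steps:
p = 12 (p = -4*(-3) = 12)
((5 + 1)*p)*(-31) = ((5 + 1)*12)*(-31) = (6*12)*(-31) = 72*(-31) = -2232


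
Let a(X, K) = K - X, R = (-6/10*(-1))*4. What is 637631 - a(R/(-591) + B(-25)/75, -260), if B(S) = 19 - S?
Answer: 9424848133/14775 ≈ 6.3789e+5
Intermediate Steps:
R = 12/5 (R = (-6*⅒*(-1))*4 = -⅗*(-1)*4 = (⅗)*4 = 12/5 ≈ 2.4000)
637631 - a(R/(-591) + B(-25)/75, -260) = 637631 - (-260 - ((12/5)/(-591) + (19 - 1*(-25))/75)) = 637631 - (-260 - ((12/5)*(-1/591) + (19 + 25)*(1/75))) = 637631 - (-260 - (-4/985 + 44*(1/75))) = 637631 - (-260 - (-4/985 + 44/75)) = 637631 - (-260 - 1*8608/14775) = 637631 - (-260 - 8608/14775) = 637631 - 1*(-3850108/14775) = 637631 + 3850108/14775 = 9424848133/14775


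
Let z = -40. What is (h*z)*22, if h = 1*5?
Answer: -4400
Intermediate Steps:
h = 5
(h*z)*22 = (5*(-40))*22 = -200*22 = -4400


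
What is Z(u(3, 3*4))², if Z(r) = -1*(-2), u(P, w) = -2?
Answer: 4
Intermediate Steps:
Z(r) = 2
Z(u(3, 3*4))² = 2² = 4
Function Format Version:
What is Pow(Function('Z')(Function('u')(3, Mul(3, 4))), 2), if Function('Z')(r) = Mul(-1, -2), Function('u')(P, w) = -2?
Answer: 4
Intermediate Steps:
Function('Z')(r) = 2
Pow(Function('Z')(Function('u')(3, Mul(3, 4))), 2) = Pow(2, 2) = 4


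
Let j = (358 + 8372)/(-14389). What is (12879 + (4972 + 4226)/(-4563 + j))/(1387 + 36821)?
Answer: 93952964089/278772942144 ≈ 0.33702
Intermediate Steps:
j = -8730/14389 (j = 8730*(-1/14389) = -8730/14389 ≈ -0.60671)
(12879 + (4972 + 4226)/(-4563 + j))/(1387 + 36821) = (12879 + (4972 + 4226)/(-4563 - 8730/14389))/(1387 + 36821) = (12879 + 9198/(-65665737/14389))/38208 = (12879 + 9198*(-14389/65665737))*(1/38208) = (12879 - 14705558/7296193)*(1/38208) = (93952964089/7296193)*(1/38208) = 93952964089/278772942144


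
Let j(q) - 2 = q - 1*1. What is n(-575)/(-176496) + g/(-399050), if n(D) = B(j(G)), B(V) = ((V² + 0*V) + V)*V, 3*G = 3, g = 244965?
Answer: -360334427/586922740 ≈ -0.61394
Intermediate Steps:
G = 1 (G = (⅓)*3 = 1)
j(q) = 1 + q (j(q) = 2 + (q - 1*1) = 2 + (q - 1) = 2 + (-1 + q) = 1 + q)
B(V) = V*(V + V²) (B(V) = ((V² + 0) + V)*V = (V² + V)*V = (V + V²)*V = V*(V + V²))
n(D) = 12 (n(D) = (1 + 1)²*(1 + (1 + 1)) = 2²*(1 + 2) = 4*3 = 12)
n(-575)/(-176496) + g/(-399050) = 12/(-176496) + 244965/(-399050) = 12*(-1/176496) + 244965*(-1/399050) = -1/14708 - 48993/79810 = -360334427/586922740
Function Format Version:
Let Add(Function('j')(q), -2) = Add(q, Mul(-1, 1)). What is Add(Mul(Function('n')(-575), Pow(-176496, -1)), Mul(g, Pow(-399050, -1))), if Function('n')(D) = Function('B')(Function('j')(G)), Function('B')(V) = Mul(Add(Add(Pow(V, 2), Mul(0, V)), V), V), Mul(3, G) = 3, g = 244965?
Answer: Rational(-360334427, 586922740) ≈ -0.61394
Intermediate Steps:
G = 1 (G = Mul(Rational(1, 3), 3) = 1)
Function('j')(q) = Add(1, q) (Function('j')(q) = Add(2, Add(q, Mul(-1, 1))) = Add(2, Add(q, -1)) = Add(2, Add(-1, q)) = Add(1, q))
Function('B')(V) = Mul(V, Add(V, Pow(V, 2))) (Function('B')(V) = Mul(Add(Add(Pow(V, 2), 0), V), V) = Mul(Add(Pow(V, 2), V), V) = Mul(Add(V, Pow(V, 2)), V) = Mul(V, Add(V, Pow(V, 2))))
Function('n')(D) = 12 (Function('n')(D) = Mul(Pow(Add(1, 1), 2), Add(1, Add(1, 1))) = Mul(Pow(2, 2), Add(1, 2)) = Mul(4, 3) = 12)
Add(Mul(Function('n')(-575), Pow(-176496, -1)), Mul(g, Pow(-399050, -1))) = Add(Mul(12, Pow(-176496, -1)), Mul(244965, Pow(-399050, -1))) = Add(Mul(12, Rational(-1, 176496)), Mul(244965, Rational(-1, 399050))) = Add(Rational(-1, 14708), Rational(-48993, 79810)) = Rational(-360334427, 586922740)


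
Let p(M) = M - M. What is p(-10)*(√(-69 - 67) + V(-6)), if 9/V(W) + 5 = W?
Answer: 0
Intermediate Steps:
V(W) = 9/(-5 + W)
p(M) = 0
p(-10)*(√(-69 - 67) + V(-6)) = 0*(√(-69 - 67) + 9/(-5 - 6)) = 0*(√(-136) + 9/(-11)) = 0*(2*I*√34 + 9*(-1/11)) = 0*(2*I*√34 - 9/11) = 0*(-9/11 + 2*I*√34) = 0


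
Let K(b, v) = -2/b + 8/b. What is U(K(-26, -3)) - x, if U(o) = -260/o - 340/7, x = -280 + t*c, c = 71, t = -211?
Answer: 343121/21 ≈ 16339.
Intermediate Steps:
K(b, v) = 6/b
x = -15261 (x = -280 - 211*71 = -280 - 14981 = -15261)
U(o) = -340/7 - 260/o (U(o) = -260/o - 340*⅐ = -260/o - 340/7 = -340/7 - 260/o)
U(K(-26, -3)) - x = (-340/7 - 260/(6/(-26))) - 1*(-15261) = (-340/7 - 260/(6*(-1/26))) + 15261 = (-340/7 - 260/(-3/13)) + 15261 = (-340/7 - 260*(-13/3)) + 15261 = (-340/7 + 3380/3) + 15261 = 22640/21 + 15261 = 343121/21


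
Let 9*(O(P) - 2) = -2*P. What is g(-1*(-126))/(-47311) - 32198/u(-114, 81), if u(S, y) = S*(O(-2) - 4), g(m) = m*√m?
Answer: -48297/266 - 378*√14/47311 ≈ -181.60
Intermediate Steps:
O(P) = 2 - 2*P/9 (O(P) = 2 + (-2*P)/9 = 2 - 2*P/9)
g(m) = m^(3/2)
u(S, y) = -14*S/9 (u(S, y) = S*((2 - 2/9*(-2)) - 4) = S*((2 + 4/9) - 4) = S*(22/9 - 4) = S*(-14/9) = -14*S/9)
g(-1*(-126))/(-47311) - 32198/u(-114, 81) = (-1*(-126))^(3/2)/(-47311) - 32198/((-14/9*(-114))) = 126^(3/2)*(-1/47311) - 32198/532/3 = (378*√14)*(-1/47311) - 32198*3/532 = -378*√14/47311 - 48297/266 = -48297/266 - 378*√14/47311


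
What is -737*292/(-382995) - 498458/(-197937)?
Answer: 960920806/311970705 ≈ 3.0802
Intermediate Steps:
-737*292/(-382995) - 498458/(-197937) = -215204*(-1/382995) - 498458*(-1/197937) = 215204/382995 + 498458/197937 = 960920806/311970705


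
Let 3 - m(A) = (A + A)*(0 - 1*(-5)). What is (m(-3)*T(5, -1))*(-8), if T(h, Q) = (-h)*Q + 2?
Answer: -1848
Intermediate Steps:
T(h, Q) = 2 - Q*h (T(h, Q) = -Q*h + 2 = 2 - Q*h)
m(A) = 3 - 10*A (m(A) = 3 - (A + A)*(0 - 1*(-5)) = 3 - 2*A*(0 + 5) = 3 - 2*A*5 = 3 - 10*A)
(m(-3)*T(5, -1))*(-8) = ((3 - 10*(-3))*(2 - 1*(-1)*5))*(-8) = ((3 + 30)*(2 + 5))*(-8) = (33*7)*(-8) = 231*(-8) = -1848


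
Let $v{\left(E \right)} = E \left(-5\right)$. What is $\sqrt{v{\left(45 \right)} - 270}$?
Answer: $3 i \sqrt{55} \approx 22.249 i$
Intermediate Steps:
$v{\left(E \right)} = - 5 E$
$\sqrt{v{\left(45 \right)} - 270} = \sqrt{\left(-5\right) 45 - 270} = \sqrt{-225 - 270} = \sqrt{-495} = 3 i \sqrt{55}$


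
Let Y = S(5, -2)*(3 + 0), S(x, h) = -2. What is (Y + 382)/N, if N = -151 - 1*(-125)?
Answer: -188/13 ≈ -14.462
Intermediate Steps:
N = -26 (N = -151 + 125 = -26)
Y = -6 (Y = -2*(3 + 0) = -2*3 = -6)
(Y + 382)/N = (-6 + 382)/(-26) = 376*(-1/26) = -188/13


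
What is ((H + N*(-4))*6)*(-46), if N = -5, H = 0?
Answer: -5520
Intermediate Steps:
((H + N*(-4))*6)*(-46) = ((0 - 5*(-4))*6)*(-46) = ((0 + 20)*6)*(-46) = (20*6)*(-46) = 120*(-46) = -5520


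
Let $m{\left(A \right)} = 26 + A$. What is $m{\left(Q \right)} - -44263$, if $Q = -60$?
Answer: $44229$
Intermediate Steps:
$m{\left(Q \right)} - -44263 = \left(26 - 60\right) - -44263 = -34 + 44263 = 44229$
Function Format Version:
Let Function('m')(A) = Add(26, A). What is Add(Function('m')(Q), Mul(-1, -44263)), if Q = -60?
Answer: 44229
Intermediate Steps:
Add(Function('m')(Q), Mul(-1, -44263)) = Add(Add(26, -60), Mul(-1, -44263)) = Add(-34, 44263) = 44229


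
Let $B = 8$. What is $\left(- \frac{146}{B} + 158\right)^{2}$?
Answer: $\frac{312481}{16} \approx 19530.0$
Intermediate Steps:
$\left(- \frac{146}{B} + 158\right)^{2} = \left(- \frac{146}{8} + 158\right)^{2} = \left(\left(-146\right) \frac{1}{8} + 158\right)^{2} = \left(- \frac{73}{4} + 158\right)^{2} = \left(\frac{559}{4}\right)^{2} = \frac{312481}{16}$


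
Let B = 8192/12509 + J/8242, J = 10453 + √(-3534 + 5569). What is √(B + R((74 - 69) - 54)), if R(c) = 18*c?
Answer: √(-9354724531026136990 + 1289667617602*√2035)/103099178 ≈ 29.666*I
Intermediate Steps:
J = 10453 + √2035 ≈ 10498.
B = 198275041/103099178 + √2035/8242 (B = 8192/12509 + (10453 + √2035)/8242 = 8192*(1/12509) + (10453 + √2035)*(1/8242) = 8192/12509 + (10453/8242 + √2035/8242) = 198275041/103099178 + √2035/8242 ≈ 1.9286)
√(B + R((74 - 69) - 54)) = √((198275041/103099178 + √2035/8242) + 18*((74 - 69) - 54)) = √((198275041/103099178 + √2035/8242) + 18*(5 - 54)) = √((198275041/103099178 + √2035/8242) + 18*(-49)) = √((198275041/103099178 + √2035/8242) - 882) = √(-90735199955/103099178 + √2035/8242)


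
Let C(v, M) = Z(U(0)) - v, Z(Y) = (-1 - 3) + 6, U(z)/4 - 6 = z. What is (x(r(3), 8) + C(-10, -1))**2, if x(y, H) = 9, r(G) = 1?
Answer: 441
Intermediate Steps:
U(z) = 24 + 4*z
Z(Y) = 2 (Z(Y) = -4 + 6 = 2)
C(v, M) = 2 - v
(x(r(3), 8) + C(-10, -1))**2 = (9 + (2 - 1*(-10)))**2 = (9 + (2 + 10))**2 = (9 + 12)**2 = 21**2 = 441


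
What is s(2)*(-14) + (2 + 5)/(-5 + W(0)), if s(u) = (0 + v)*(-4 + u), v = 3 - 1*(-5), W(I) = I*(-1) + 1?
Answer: 889/4 ≈ 222.25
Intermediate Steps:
W(I) = 1 - I (W(I) = -I + 1 = 1 - I)
v = 8 (v = 3 + 5 = 8)
s(u) = -32 + 8*u (s(u) = (0 + 8)*(-4 + u) = 8*(-4 + u) = -32 + 8*u)
s(2)*(-14) + (2 + 5)/(-5 + W(0)) = (-32 + 8*2)*(-14) + (2 + 5)/(-5 + (1 - 1*0)) = (-32 + 16)*(-14) + 7/(-5 + (1 + 0)) = -16*(-14) + 7/(-5 + 1) = 224 + 7/(-4) = 224 + 7*(-1/4) = 224 - 7/4 = 889/4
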